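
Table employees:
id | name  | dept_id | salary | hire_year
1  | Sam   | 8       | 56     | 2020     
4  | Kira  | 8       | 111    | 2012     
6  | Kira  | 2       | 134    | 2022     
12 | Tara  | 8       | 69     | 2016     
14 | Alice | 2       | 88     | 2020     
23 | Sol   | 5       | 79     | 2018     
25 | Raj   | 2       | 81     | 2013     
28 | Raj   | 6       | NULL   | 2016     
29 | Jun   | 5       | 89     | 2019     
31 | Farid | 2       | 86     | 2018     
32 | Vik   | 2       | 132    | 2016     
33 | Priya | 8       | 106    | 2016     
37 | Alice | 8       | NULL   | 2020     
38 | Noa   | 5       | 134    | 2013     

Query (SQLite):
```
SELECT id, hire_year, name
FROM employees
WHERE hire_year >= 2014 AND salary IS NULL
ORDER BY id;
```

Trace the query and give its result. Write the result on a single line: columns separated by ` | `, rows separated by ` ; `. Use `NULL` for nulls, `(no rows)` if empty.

hire_year >= 2014: ids {1, 6, 12, 14, 23, 28, 29, 31, 32, 33, 37}
salary IS NULL: ids {28, 37}
Combine with AND.

28 | 2016 | Raj ; 37 | 2020 | Alice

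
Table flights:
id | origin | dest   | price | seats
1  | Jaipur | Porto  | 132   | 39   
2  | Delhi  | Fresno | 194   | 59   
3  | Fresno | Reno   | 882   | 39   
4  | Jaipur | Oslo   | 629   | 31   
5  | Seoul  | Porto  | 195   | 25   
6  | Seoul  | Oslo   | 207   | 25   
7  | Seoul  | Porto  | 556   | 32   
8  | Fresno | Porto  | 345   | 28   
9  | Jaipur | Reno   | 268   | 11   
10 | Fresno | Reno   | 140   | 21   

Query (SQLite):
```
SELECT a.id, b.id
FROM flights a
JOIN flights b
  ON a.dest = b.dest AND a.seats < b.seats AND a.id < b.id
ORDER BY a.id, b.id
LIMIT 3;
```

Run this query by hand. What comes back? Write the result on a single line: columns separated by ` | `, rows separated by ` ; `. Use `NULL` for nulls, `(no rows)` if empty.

5 | 7 ; 5 | 8 ; 9 | 10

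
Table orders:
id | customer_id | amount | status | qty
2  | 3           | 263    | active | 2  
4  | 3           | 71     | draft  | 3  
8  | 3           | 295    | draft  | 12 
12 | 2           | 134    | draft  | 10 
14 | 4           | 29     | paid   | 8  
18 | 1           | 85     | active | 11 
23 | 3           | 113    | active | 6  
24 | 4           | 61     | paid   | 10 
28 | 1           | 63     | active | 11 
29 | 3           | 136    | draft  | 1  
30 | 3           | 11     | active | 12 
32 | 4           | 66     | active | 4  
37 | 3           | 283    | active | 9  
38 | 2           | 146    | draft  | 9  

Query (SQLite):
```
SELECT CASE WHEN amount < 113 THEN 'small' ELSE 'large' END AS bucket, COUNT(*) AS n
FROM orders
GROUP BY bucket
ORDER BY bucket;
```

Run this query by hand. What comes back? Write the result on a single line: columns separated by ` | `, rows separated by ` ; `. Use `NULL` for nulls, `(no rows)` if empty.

Bucket rows by amount < 113 → 'small' else 'large'; count each bucket.

large | 7 ; small | 7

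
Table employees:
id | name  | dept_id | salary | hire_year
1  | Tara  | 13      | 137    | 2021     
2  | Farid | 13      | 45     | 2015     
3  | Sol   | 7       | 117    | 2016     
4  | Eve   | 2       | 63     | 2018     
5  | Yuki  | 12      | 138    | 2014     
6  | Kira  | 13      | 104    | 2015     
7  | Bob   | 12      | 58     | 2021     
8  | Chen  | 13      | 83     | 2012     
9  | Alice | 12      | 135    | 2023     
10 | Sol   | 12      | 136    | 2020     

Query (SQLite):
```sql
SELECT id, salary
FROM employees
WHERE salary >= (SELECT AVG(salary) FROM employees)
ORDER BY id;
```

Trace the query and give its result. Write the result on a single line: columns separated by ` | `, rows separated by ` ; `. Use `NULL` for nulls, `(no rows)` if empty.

1 | 137 ; 3 | 117 ; 5 | 138 ; 6 | 104 ; 9 | 135 ; 10 | 136

Scalar subquery: AVG(salary) over all employees rows = 101.6.
Keep rows where salary >= that value.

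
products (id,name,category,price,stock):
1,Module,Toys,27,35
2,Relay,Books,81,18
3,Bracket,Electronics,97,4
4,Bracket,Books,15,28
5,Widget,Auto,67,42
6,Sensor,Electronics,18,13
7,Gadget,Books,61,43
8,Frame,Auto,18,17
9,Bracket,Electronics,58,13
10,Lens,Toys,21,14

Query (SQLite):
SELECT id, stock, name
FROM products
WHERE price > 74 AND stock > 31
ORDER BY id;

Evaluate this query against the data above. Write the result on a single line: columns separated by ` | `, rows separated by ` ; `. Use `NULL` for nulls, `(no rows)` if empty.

(no rows)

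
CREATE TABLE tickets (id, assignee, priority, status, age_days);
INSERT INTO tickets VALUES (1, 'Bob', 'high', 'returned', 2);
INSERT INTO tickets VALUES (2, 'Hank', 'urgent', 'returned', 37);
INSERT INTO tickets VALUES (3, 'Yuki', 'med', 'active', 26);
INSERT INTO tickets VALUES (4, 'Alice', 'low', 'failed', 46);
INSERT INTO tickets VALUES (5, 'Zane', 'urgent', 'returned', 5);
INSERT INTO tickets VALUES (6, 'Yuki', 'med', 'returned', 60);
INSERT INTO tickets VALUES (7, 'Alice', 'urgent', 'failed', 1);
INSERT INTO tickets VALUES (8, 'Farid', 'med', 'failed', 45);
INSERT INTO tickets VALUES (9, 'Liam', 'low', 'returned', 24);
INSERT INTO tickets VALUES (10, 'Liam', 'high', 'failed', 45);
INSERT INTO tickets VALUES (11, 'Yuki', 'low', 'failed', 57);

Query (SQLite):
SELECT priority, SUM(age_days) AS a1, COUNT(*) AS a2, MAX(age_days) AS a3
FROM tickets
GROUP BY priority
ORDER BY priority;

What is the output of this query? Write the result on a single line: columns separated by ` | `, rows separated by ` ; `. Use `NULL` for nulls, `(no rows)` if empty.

high | 47 | 2 | 45 ; low | 127 | 3 | 57 ; med | 131 | 3 | 60 ; urgent | 43 | 3 | 37

Group tickets by priority.
Per group compute: SUM(age_days), COUNT(*), MAX(age_days).
  high: ids {1, 10} → SUM(age_days)=47, COUNT(*)=2, MAX(age_days)=45
  low: ids {4, 9, 11} → SUM(age_days)=127, COUNT(*)=3, MAX(age_days)=57
  med: ids {3, 6, 8} → SUM(age_days)=131, COUNT(*)=3, MAX(age_days)=60
  urgent: ids {2, 5, 7} → SUM(age_days)=43, COUNT(*)=3, MAX(age_days)=37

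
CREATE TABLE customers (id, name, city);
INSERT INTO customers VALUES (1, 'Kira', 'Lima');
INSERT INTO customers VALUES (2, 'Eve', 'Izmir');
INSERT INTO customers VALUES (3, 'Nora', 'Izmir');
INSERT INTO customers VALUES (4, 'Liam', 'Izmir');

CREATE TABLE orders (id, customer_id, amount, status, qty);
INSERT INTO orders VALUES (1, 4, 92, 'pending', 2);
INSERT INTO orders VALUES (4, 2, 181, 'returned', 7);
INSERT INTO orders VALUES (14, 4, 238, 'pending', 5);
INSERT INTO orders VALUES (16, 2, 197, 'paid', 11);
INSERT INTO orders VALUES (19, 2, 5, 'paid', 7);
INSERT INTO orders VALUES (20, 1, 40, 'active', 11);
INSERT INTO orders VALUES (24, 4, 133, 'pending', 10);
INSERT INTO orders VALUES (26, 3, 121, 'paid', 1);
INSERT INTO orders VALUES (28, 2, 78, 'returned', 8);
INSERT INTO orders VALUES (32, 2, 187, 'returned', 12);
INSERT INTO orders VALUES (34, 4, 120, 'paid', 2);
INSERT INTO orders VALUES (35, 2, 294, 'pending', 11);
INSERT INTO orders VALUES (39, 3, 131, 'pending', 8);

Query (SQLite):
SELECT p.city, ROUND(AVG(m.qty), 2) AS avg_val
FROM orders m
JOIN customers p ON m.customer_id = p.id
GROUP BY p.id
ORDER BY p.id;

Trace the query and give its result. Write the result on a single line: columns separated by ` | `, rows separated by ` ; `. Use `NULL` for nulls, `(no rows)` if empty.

Lima | 11 ; Izmir | 9.33 ; Izmir | 4.5 ; Izmir | 4.75

Join each orders row to its customers via customer_id.
Group joined rows by customers.id; compute ROUND(AVG(m.qty), 2) per group.
  1: ids {20} → ROUND(AVG(m.qty), 2)=11
  2: ids {4, 16, 19, 28, 32, 35} → ROUND(AVG(m.qty), 2)=9.33
  3: ids {26, 39} → ROUND(AVG(m.qty), 2)=4.5
  4: ids {1, 14, 24, 34} → ROUND(AVG(m.qty), 2)=4.75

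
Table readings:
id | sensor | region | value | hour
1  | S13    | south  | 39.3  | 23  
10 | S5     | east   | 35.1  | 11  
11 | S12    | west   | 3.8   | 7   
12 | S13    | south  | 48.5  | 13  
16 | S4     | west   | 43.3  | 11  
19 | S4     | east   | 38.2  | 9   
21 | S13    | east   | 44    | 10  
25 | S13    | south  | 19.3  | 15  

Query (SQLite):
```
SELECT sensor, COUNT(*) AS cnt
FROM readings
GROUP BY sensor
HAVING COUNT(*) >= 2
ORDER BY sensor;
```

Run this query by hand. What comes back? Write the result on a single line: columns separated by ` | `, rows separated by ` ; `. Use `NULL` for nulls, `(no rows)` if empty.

Partition readings by sensor; compute COUNT(*) within each group.
HAVING: keep groups with count ≥ 2.
  S12: ids {11} → COUNT(*)=1
  S13: ids {1, 12, 21, 25} → COUNT(*)=4
  S4: ids {16, 19} → COUNT(*)=2
  S5: ids {10} → COUNT(*)=1

S13 | 4 ; S4 | 2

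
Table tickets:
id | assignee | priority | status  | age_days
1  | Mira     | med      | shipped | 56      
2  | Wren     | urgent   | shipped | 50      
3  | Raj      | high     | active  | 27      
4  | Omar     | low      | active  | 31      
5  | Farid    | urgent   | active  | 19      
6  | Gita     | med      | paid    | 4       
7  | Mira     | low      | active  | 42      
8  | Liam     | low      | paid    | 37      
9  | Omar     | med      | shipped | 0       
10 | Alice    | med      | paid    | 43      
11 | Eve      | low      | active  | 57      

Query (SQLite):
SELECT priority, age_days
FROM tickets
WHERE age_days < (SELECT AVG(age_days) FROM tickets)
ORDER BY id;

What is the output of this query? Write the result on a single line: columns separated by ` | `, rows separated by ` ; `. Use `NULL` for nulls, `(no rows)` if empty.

high | 27 ; low | 31 ; urgent | 19 ; med | 4 ; med | 0

Scalar subquery: AVG(age_days) over all tickets rows = 33.272727 (≈; comparison uses full precision).
Keep rows where age_days < that value.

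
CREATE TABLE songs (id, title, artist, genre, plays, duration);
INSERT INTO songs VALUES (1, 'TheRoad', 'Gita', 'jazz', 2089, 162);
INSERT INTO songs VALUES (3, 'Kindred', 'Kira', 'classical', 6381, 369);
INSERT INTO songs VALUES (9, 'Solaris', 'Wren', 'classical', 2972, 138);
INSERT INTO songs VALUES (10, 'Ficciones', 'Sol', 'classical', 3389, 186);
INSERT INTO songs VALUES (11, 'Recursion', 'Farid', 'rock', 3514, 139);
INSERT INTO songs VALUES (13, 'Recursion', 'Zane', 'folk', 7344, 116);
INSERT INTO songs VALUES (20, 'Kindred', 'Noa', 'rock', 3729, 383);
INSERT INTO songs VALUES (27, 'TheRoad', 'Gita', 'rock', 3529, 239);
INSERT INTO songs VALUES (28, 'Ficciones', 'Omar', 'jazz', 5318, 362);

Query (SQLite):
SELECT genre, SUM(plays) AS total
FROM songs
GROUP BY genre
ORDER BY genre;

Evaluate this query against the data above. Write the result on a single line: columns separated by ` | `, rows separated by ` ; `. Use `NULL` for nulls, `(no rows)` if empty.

Partition songs by genre; compute SUM(plays) within each group.
  classical: ids {3, 9, 10} → SUM(plays)=12742
  folk: ids {13} → SUM(plays)=7344
  jazz: ids {1, 28} → SUM(plays)=7407
  rock: ids {11, 20, 27} → SUM(plays)=10772

classical | 12742 ; folk | 7344 ; jazz | 7407 ; rock | 10772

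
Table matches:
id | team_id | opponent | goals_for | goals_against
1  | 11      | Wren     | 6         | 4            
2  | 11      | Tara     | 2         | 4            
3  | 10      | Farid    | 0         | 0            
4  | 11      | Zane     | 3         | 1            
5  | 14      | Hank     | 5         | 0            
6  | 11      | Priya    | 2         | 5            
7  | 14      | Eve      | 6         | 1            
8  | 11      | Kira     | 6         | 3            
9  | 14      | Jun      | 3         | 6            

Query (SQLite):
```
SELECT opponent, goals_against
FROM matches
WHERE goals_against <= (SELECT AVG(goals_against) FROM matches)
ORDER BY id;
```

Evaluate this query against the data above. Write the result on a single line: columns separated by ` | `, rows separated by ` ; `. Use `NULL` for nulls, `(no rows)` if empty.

Farid | 0 ; Zane | 1 ; Hank | 0 ; Eve | 1

Scalar subquery: AVG(goals_against) over all matches rows = 2.666667 (≈; comparison uses full precision).
Keep rows where goals_against <= that value.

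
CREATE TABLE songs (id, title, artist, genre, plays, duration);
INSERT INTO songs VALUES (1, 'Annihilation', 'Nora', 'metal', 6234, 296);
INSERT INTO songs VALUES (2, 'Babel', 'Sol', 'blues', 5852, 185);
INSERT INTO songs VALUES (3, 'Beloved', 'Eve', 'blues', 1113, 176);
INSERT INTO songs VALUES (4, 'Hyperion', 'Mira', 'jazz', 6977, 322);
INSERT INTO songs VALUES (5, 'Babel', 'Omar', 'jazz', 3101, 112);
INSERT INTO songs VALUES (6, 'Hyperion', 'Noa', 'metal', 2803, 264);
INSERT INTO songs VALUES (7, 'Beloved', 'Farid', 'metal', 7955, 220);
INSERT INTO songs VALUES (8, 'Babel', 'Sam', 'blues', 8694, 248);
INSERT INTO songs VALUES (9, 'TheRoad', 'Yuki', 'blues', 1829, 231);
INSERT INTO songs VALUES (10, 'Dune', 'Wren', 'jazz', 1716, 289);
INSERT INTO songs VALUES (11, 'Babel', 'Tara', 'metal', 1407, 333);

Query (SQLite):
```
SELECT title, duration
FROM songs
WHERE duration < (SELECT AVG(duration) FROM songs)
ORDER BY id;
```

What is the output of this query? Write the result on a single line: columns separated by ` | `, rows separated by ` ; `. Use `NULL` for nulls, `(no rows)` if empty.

Babel | 185 ; Beloved | 176 ; Babel | 112 ; Beloved | 220 ; TheRoad | 231

Scalar subquery: AVG(duration) over all songs rows = 243.272727 (≈; comparison uses full precision).
Keep rows where duration < that value.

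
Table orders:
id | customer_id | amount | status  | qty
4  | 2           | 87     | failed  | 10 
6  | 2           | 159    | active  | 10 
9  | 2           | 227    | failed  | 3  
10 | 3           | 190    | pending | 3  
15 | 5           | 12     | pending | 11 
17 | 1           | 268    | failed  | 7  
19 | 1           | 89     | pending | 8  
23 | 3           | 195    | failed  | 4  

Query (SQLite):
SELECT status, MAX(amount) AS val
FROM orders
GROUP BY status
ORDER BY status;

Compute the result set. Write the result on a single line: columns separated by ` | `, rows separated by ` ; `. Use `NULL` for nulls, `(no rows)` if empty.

Partition orders by status; compute MAX(amount) within each group.
  active: ids {6} → MAX(amount)=159
  failed: ids {4, 9, 17, 23} → MAX(amount)=268
  pending: ids {10, 15, 19} → MAX(amount)=190

active | 159 ; failed | 268 ; pending | 190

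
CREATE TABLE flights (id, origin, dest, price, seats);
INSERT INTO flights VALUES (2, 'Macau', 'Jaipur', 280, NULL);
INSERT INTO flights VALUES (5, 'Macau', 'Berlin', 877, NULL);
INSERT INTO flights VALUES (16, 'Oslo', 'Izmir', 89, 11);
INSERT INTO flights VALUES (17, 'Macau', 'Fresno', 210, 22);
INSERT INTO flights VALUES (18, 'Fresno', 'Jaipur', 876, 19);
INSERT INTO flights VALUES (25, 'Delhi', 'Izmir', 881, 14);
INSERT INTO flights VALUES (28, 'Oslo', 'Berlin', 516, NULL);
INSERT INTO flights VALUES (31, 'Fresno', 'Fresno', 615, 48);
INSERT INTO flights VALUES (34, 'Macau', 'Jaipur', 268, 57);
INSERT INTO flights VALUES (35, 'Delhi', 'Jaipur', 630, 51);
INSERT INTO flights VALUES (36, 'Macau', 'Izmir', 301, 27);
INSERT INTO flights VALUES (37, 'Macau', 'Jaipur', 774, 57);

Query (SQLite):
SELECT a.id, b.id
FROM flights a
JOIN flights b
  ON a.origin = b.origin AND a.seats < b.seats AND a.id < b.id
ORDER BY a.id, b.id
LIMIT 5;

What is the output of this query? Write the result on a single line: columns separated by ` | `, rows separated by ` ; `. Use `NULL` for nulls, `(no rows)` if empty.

17 | 34 ; 17 | 36 ; 17 | 37 ; 18 | 31 ; 25 | 35

Pairs (a,b) with same origin, a.seats < b.seats, a.id < b.id.
origin groups: Delhi:{25,35} Fresno:{18,31} Macau:{2,5,17,34,36,37} Oslo:{16,28}
Ordered by (a.id, b.id); first 5.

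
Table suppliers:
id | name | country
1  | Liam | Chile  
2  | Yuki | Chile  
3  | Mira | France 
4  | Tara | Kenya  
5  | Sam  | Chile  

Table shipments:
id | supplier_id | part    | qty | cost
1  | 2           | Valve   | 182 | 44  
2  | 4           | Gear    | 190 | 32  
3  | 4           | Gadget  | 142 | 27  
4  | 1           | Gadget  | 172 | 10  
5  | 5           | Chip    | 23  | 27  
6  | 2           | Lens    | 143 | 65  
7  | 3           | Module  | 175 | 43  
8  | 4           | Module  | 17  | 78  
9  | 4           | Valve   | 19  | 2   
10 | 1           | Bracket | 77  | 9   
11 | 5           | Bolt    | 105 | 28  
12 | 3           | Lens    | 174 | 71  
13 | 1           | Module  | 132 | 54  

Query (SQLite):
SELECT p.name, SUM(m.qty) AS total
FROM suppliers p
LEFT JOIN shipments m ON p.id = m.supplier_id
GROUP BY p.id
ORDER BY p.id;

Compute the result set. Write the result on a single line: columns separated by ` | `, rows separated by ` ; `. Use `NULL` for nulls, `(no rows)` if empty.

LEFT JOIN keeps every suppliers row; unmatched ones get NULL for shipments columns.
Group by suppliers.id and compute SUM(m.qty). SUM over an all-NULL group is NULL.
  1: ids {4, 10, 13} → SUM(m.qty)=381
  2: ids {1, 6} → SUM(m.qty)=325
  3: ids {7, 12} → SUM(m.qty)=349
  4: ids {2, 3, 8, 9} → SUM(m.qty)=368
  5: ids {5, 11} → SUM(m.qty)=128

Liam | 381 ; Yuki | 325 ; Mira | 349 ; Tara | 368 ; Sam | 128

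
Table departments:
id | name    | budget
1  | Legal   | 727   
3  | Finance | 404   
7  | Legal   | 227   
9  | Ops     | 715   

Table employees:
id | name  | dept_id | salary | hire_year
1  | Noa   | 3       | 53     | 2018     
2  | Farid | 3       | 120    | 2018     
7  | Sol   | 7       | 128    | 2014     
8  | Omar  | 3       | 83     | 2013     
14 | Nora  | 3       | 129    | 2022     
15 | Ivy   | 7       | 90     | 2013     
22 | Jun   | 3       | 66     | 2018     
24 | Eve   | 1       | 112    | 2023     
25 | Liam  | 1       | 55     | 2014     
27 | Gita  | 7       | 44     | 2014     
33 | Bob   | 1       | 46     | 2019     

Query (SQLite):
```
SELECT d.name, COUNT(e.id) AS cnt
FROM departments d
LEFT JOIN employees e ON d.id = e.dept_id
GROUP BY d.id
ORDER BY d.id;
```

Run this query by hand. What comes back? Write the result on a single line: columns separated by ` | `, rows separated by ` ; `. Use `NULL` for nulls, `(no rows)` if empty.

Legal | 3 ; Finance | 5 ; Legal | 3 ; Ops | 0

LEFT JOIN keeps every departments row; unmatched ones get NULL for employees columns.
Group by departments.id and compute COUNT(e.id). COUNT(col) of an all-NULL group is 0.
  1: ids {24, 25, 33} → COUNT(e.id)=3
  3: ids {1, 2, 8, 14, 22} → COUNT(e.id)=5
  7: ids {7, 15, 27} → COUNT(e.id)=3
  9: ids {—} → COUNT(e.id)=0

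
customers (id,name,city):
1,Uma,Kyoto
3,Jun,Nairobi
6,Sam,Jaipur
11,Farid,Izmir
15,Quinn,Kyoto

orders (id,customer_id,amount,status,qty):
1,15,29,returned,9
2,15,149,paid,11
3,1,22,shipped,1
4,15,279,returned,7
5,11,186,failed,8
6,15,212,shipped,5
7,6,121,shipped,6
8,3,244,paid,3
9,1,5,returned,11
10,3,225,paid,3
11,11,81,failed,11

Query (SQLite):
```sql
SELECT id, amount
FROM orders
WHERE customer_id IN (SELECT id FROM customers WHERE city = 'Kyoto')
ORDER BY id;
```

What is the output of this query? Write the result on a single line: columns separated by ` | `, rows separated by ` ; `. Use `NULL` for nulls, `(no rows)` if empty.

1 | 29 ; 2 | 149 ; 3 | 22 ; 4 | 279 ; 6 | 212 ; 9 | 5

Inner query: customers.id where city = 'Kyoto'.
Outer: keep orders rows whose customer_id is in that set.
Inner query → {1, 15}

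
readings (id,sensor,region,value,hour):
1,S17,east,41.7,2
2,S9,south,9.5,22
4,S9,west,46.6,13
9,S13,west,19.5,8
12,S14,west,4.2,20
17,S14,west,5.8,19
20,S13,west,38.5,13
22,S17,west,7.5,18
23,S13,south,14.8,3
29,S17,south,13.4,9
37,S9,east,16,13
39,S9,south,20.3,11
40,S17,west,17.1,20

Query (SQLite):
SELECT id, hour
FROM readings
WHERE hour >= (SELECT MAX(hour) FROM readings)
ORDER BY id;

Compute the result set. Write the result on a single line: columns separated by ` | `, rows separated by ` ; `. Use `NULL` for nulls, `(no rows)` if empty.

2 | 22

Scalar subquery: MAX(hour) over all readings rows = 22.
Keep rows where hour >= that value.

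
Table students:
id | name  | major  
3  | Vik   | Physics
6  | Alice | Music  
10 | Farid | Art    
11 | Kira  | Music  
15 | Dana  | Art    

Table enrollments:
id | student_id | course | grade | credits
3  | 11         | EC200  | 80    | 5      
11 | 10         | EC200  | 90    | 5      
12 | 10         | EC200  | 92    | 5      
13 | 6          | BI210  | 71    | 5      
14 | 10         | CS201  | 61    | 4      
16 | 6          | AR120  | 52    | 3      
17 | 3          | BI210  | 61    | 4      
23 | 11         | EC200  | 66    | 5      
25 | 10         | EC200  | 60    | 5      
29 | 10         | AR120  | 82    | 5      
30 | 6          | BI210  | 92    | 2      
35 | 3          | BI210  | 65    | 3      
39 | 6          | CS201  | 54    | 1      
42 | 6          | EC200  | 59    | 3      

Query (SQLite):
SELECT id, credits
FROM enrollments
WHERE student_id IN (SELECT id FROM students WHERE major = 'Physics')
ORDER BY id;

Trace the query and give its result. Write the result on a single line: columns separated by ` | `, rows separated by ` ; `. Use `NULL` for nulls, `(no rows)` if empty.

Inner query: students.id where major = 'Physics'.
Outer: keep enrollments rows whose student_id is in that set.
Inner query → {3}

17 | 4 ; 35 | 3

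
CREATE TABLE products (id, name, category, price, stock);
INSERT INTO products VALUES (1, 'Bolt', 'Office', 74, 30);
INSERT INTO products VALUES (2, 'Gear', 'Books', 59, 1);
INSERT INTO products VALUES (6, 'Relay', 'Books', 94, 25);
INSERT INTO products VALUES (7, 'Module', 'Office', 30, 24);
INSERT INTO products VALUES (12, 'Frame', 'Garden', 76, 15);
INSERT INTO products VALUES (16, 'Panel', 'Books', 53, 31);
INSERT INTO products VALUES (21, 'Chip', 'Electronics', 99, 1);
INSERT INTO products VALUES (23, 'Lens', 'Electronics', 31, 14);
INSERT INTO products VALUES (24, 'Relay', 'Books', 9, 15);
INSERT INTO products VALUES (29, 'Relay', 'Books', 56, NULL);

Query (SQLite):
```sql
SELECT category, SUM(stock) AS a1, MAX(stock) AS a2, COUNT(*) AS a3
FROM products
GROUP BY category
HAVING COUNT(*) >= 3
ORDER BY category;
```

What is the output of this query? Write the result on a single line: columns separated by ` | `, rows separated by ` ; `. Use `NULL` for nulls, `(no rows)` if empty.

Books | 72 | 31 | 5

Group products by category.
Per group compute: SUM(stock), MAX(stock), COUNT(*).
HAVING: drop groups with fewer than 3 rows.
  Books: ids {2, 6, 16, 24, 29} → SUM(stock)=72, MAX(stock)=31, COUNT(*)=5
  Electronics: ids {21, 23} → SUM(stock)=15, MAX(stock)=14, COUNT(*)=2
  Garden: ids {12} → SUM(stock)=15, MAX(stock)=15, COUNT(*)=1
  Office: ids {1, 7} → SUM(stock)=54, MAX(stock)=30, COUNT(*)=2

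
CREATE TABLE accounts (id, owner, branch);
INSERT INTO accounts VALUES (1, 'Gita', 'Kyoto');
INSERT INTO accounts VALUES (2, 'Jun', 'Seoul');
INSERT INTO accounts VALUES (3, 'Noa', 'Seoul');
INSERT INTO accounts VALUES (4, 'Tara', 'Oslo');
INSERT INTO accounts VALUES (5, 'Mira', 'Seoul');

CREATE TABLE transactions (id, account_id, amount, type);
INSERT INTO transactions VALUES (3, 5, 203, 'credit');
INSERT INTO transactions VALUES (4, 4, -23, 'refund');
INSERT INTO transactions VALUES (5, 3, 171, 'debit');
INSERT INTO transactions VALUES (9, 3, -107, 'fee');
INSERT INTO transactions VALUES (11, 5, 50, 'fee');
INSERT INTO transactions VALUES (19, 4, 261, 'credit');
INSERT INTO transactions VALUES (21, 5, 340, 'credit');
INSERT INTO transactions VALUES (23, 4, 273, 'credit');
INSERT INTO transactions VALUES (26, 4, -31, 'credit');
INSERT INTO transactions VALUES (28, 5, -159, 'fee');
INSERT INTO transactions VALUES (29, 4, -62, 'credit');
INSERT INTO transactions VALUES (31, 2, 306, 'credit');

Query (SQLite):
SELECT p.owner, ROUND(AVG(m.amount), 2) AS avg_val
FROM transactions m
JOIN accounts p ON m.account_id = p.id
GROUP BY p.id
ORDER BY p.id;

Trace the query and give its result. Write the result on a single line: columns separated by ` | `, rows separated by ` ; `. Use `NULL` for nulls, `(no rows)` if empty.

Jun | 306 ; Noa | 32 ; Tara | 83.6 ; Mira | 108.5

Join each transactions row to its accounts via account_id.
Group joined rows by accounts.id; compute ROUND(AVG(m.amount), 2) per group.
  2: ids {31} → ROUND(AVG(m.amount), 2)=306
  3: ids {5, 9} → ROUND(AVG(m.amount), 2)=32
  4: ids {4, 19, 23, 26, 29} → ROUND(AVG(m.amount), 2)=83.6
  5: ids {3, 11, 21, 28} → ROUND(AVG(m.amount), 2)=108.5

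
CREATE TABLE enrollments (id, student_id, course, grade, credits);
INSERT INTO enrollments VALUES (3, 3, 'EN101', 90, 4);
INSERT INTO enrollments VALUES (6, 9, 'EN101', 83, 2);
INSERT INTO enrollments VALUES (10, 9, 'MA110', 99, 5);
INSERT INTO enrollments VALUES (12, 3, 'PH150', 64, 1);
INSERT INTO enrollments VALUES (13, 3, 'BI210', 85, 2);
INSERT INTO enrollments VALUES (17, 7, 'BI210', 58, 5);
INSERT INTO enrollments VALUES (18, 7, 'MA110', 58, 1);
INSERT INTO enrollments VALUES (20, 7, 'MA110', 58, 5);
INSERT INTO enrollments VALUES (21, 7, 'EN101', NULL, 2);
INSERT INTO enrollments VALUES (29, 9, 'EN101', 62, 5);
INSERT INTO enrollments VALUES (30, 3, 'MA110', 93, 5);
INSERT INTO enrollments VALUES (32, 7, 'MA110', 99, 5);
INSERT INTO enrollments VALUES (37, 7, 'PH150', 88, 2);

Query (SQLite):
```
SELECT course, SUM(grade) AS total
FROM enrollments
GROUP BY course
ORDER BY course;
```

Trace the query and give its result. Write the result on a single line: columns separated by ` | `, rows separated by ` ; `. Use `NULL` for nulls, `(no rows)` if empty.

BI210 | 143 ; EN101 | 235 ; MA110 | 407 ; PH150 | 152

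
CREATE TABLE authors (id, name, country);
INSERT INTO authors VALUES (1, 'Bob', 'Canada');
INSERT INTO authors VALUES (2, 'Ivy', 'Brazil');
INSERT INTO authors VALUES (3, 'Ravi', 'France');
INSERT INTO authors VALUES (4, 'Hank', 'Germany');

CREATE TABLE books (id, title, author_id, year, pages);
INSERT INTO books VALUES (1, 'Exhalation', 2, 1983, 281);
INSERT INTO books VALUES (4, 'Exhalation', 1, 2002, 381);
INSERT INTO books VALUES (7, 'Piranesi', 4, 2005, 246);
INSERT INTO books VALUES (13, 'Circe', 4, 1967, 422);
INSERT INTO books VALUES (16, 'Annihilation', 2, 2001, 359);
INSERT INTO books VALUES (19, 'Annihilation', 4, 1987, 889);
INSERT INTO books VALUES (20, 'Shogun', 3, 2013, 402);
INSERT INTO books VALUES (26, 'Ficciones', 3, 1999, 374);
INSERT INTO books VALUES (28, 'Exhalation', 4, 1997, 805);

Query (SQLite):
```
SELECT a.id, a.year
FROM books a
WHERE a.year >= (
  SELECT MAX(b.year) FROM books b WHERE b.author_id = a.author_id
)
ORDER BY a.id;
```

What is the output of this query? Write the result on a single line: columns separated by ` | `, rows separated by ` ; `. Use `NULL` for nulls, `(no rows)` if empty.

For each books row a, compute MAX(year) over rows sharing a.author_id.
Keep row a if a.year >= that per-group MAX.
  author_id=1: MAX(year) = 2002
  author_id=2: MAX(year) = 2001
  author_id=3: MAX(year) = 2013
  author_id=4: MAX(year) = 2005

4 | 2002 ; 7 | 2005 ; 16 | 2001 ; 20 | 2013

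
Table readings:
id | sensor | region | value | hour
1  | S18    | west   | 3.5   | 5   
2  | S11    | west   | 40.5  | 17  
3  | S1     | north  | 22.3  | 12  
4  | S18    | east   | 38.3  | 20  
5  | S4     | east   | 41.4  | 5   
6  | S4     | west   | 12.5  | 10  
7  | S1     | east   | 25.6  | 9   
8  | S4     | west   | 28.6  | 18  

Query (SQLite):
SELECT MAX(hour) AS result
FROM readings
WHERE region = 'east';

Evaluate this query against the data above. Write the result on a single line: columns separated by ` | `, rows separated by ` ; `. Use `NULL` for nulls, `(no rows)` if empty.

Rows where region='east' → hour values: [20, 5, 9].
MAX of non-NULL values = 20.

20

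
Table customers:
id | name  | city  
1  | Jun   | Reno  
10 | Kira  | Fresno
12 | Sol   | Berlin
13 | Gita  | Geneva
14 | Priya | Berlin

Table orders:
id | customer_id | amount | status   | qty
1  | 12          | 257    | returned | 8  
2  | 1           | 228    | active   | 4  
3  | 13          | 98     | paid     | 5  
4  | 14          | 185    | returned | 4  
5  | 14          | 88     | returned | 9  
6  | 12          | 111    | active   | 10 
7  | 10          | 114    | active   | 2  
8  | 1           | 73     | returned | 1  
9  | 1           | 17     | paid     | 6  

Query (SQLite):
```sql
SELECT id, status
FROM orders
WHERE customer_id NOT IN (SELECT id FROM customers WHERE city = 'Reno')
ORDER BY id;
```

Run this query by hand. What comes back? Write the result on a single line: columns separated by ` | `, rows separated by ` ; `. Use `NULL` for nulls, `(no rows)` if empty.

Inner query: customers.id where city = 'Reno'.
Outer: keep orders rows whose customer_id is not in that set.
Inner query → {1}

1 | returned ; 3 | paid ; 4 | returned ; 5 | returned ; 6 | active ; 7 | active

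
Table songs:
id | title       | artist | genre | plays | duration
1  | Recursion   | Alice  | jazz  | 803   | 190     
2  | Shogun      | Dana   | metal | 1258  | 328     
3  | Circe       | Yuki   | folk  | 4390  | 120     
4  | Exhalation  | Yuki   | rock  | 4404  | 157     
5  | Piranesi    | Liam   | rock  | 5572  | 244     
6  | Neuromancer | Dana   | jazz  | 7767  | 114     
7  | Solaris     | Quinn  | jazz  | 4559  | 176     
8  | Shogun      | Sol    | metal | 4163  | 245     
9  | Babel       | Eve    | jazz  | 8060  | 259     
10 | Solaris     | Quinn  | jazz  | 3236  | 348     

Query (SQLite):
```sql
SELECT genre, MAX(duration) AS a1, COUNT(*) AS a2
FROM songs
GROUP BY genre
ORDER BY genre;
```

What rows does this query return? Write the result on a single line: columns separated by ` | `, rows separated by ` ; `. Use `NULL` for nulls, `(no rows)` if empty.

folk | 120 | 1 ; jazz | 348 | 5 ; metal | 328 | 2 ; rock | 244 | 2

Group songs by genre.
Per group compute: MAX(duration), COUNT(*).
  folk: ids {3} → MAX(duration)=120, COUNT(*)=1
  jazz: ids {1, 6, 7, 9, 10} → MAX(duration)=348, COUNT(*)=5
  metal: ids {2, 8} → MAX(duration)=328, COUNT(*)=2
  rock: ids {4, 5} → MAX(duration)=244, COUNT(*)=2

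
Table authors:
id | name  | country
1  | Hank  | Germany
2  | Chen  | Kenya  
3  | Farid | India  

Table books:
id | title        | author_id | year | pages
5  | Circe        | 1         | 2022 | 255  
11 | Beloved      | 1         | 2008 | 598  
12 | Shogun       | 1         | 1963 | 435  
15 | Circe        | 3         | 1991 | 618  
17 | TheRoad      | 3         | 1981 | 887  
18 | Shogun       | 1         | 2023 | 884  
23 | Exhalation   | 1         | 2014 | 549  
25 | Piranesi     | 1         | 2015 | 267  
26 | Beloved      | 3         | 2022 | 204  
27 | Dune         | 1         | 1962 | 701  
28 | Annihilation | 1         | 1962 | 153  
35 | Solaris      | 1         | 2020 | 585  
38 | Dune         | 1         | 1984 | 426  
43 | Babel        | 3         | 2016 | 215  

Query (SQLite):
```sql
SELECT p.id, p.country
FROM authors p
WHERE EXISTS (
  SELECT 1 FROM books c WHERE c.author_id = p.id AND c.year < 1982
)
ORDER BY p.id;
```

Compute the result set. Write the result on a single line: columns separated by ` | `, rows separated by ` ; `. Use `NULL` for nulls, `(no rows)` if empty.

For each authors row, check whether any books with matching author_id has year < 1982.
Keep rows where that is true.

1 | Germany ; 3 | India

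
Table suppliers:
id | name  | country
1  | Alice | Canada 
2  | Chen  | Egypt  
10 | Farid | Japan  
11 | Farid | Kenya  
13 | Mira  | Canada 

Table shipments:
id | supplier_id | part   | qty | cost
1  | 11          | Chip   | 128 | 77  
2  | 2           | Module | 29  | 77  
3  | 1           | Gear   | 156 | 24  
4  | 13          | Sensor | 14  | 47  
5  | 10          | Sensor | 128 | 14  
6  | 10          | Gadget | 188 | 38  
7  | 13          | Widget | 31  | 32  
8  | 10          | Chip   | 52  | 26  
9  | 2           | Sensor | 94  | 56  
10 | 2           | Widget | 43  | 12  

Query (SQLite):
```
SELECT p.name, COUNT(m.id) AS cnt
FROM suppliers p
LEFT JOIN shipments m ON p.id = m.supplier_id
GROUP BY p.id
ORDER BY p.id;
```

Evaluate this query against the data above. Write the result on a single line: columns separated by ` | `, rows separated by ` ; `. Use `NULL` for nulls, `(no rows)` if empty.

LEFT JOIN keeps every suppliers row; unmatched ones get NULL for shipments columns.
Group by suppliers.id and compute COUNT(m.id). COUNT(col) of an all-NULL group is 0.
  1: ids {3} → COUNT(m.id)=1
  2: ids {2, 9, 10} → COUNT(m.id)=3
  10: ids {5, 6, 8} → COUNT(m.id)=3
  11: ids {1} → COUNT(m.id)=1
  13: ids {4, 7} → COUNT(m.id)=2

Alice | 1 ; Chen | 3 ; Farid | 3 ; Farid | 1 ; Mira | 2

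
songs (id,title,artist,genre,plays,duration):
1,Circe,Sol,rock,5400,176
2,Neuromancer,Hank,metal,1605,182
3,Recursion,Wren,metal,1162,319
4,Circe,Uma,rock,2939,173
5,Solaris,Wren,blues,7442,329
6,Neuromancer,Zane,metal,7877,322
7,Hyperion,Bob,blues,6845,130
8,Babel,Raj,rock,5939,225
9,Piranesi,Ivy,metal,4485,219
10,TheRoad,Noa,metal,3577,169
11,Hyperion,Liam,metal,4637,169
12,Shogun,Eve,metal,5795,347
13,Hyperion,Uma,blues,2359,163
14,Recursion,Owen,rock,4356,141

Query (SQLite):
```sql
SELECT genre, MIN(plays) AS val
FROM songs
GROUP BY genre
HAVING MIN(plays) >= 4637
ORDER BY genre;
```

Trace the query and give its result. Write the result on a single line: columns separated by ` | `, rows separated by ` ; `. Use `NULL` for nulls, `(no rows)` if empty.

(no rows)

Partition songs by genre; compute MIN(plays) within each group.
HAVING: keep groups where MIN(plays) >= 4637.
  blues: ids {5, 7, 13} → MIN(plays)=2359
  metal: ids {2, 3, 6, 9, 10, 11, 12} → MIN(plays)=1162
  rock: ids {1, 4, 8, 14} → MIN(plays)=2939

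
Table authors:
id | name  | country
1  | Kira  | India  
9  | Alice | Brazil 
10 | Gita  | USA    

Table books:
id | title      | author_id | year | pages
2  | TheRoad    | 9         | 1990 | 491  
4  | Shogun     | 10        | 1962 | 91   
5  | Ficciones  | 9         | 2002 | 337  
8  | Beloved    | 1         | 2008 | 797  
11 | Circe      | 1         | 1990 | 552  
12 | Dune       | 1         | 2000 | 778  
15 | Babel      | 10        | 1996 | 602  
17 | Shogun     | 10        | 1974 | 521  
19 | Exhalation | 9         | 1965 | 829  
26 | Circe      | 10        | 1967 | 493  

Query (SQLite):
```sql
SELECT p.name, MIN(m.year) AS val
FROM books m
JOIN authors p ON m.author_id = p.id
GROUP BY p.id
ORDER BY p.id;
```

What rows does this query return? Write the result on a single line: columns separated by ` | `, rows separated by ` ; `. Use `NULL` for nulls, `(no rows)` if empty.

Join each books row to its authors via author_id.
Group joined rows by authors.id; compute MIN(m.year) per group.
  1: ids {8, 11, 12} → MIN(m.year)=1990
  9: ids {2, 5, 19} → MIN(m.year)=1965
  10: ids {4, 15, 17, 26} → MIN(m.year)=1962

Kira | 1990 ; Alice | 1965 ; Gita | 1962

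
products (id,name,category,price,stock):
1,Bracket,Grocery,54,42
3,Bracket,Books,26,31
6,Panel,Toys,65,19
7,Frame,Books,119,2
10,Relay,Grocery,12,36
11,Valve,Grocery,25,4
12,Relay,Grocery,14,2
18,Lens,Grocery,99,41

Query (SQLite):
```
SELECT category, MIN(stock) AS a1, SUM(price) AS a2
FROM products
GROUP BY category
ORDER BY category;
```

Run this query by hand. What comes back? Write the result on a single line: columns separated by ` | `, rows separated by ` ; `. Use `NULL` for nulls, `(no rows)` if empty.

Books | 2 | 145 ; Grocery | 2 | 204 ; Toys | 19 | 65

Group products by category.
Per group compute: MIN(stock), SUM(price).
  Books: ids {3, 7} → MIN(stock)=2, SUM(price)=145
  Grocery: ids {1, 10, 11, 12, 18} → MIN(stock)=2, SUM(price)=204
  Toys: ids {6} → MIN(stock)=19, SUM(price)=65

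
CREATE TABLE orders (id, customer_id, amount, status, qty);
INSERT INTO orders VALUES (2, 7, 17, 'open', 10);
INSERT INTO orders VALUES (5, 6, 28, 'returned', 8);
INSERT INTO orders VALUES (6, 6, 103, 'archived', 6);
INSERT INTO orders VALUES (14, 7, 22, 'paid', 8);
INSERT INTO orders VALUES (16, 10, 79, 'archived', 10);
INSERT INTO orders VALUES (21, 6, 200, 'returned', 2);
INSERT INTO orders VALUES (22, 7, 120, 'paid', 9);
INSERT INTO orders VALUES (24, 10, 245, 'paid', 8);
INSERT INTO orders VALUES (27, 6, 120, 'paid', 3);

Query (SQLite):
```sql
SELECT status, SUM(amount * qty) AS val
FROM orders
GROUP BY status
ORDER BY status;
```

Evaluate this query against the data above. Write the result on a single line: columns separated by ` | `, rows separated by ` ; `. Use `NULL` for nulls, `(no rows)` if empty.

For each row compute amount * qty.
Group by status; take SUM of the expression per group.
  archived: ids {6, 16} → SUM(amount * qty)=1408
  open: ids {2} → SUM(amount * qty)=170
  paid: ids {14, 22, 24, 27} → SUM(amount * qty)=3576
  returned: ids {5, 21} → SUM(amount * qty)=624

archived | 1408 ; open | 170 ; paid | 3576 ; returned | 624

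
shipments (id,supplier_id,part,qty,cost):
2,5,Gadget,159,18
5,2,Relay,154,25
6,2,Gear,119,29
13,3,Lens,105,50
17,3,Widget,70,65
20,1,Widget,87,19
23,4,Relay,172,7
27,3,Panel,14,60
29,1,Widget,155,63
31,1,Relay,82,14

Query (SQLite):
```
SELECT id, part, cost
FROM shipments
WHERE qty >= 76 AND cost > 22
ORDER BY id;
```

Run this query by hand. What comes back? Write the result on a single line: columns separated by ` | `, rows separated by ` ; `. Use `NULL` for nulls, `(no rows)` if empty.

5 | Relay | 25 ; 6 | Gear | 29 ; 13 | Lens | 50 ; 29 | Widget | 63

qty >= 76: ids {2, 5, 6, 13, 20, 23, 29, 31}
cost > 22: ids {5, 6, 13, 17, 27, 29}
Combine with AND.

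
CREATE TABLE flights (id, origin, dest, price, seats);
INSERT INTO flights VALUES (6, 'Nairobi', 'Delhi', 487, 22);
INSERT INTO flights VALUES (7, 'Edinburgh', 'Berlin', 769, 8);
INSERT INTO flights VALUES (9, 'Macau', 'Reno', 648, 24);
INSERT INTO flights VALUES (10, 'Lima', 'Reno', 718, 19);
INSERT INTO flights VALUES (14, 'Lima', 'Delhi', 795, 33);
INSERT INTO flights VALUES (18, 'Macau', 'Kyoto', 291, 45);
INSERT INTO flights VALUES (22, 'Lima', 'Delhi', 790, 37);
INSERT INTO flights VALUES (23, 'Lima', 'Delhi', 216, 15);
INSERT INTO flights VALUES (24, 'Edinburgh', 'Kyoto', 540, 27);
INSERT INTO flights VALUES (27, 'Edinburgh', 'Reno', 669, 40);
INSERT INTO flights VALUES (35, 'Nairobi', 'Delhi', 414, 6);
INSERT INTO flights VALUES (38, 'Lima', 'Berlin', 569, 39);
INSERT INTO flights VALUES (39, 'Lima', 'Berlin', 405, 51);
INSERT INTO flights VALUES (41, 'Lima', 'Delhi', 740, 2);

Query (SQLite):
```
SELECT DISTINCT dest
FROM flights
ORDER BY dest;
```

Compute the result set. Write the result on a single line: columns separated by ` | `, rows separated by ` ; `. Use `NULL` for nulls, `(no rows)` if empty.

Berlin ; Delhi ; Kyoto ; Reno

Collect distinct dest values from flights.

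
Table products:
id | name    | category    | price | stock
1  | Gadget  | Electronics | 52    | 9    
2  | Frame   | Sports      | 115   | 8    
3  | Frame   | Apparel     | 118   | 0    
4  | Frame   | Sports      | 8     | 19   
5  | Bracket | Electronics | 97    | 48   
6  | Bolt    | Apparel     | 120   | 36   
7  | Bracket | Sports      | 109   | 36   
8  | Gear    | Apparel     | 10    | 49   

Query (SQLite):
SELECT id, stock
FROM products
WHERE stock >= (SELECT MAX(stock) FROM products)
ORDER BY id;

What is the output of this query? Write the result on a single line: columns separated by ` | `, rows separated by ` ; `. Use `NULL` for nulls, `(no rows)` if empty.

8 | 49

Scalar subquery: MAX(stock) over all products rows = 49.
Keep rows where stock >= that value.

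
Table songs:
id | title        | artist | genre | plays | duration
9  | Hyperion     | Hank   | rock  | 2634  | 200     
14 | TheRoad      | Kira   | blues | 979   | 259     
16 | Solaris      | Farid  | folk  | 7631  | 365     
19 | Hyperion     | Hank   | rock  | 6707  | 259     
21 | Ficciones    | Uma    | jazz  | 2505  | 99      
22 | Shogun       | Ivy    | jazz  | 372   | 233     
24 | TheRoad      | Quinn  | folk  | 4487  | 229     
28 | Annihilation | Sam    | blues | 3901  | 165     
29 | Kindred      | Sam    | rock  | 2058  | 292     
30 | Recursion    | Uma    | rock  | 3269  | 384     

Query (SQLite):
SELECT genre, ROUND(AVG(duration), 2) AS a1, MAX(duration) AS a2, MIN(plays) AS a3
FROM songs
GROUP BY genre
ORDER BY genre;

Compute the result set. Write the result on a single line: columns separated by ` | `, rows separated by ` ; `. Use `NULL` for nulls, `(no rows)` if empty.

Group songs by genre.
Per group compute: ROUND(AVG(duration), 2), MAX(duration), MIN(plays).
  blues: ids {14, 28} → ROUND(AVG(duration), 2)=212, MAX(duration)=259, MIN(plays)=979
  folk: ids {16, 24} → ROUND(AVG(duration), 2)=297, MAX(duration)=365, MIN(plays)=4487
  jazz: ids {21, 22} → ROUND(AVG(duration), 2)=166, MAX(duration)=233, MIN(plays)=372
  rock: ids {9, 19, 29, 30} → ROUND(AVG(duration), 2)=283.75, MAX(duration)=384, MIN(plays)=2058

blues | 212 | 259 | 979 ; folk | 297 | 365 | 4487 ; jazz | 166 | 233 | 372 ; rock | 283.75 | 384 | 2058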